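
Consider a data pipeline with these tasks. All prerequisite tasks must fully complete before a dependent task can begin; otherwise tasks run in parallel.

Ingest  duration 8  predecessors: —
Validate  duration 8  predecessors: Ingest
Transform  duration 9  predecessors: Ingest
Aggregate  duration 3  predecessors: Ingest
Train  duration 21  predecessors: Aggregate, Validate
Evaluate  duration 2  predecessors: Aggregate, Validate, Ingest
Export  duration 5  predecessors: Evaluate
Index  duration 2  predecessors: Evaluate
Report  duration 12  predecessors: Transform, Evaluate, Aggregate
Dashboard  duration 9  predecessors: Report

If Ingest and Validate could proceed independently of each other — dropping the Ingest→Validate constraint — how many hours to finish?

Before: longest chain Ingest→Validate→Evaluate→Report→Dashboard = 8+8+2+12+9 = 39, finish 39.
Without Ingest→Validate, Validate's earliest start moves from 8 to 0.
New critical path: Ingest→Transform→Report→Dashboard = 8+9+12+9 = 38 ⇒ 38 hours.

38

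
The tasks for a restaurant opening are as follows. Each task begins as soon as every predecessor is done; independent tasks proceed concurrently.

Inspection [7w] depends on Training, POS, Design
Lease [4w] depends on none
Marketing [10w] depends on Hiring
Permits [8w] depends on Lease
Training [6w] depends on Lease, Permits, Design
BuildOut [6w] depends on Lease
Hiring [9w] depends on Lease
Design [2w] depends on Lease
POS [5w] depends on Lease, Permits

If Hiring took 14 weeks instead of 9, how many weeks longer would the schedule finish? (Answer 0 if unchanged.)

3

As given, the longest chain is Lease→Permits→Training→Inspection = 4+8+6+7 = 25, so the finish is 25 weeks.
The longest path through Hiring is only 23 weeks, so Hiring has float 2.
The binding chain switches to Lease→Hiring→Marketing = 4+14+10 = 28; finish 28 weeks.
Change in finish: 28 − 25 = +3 weeks.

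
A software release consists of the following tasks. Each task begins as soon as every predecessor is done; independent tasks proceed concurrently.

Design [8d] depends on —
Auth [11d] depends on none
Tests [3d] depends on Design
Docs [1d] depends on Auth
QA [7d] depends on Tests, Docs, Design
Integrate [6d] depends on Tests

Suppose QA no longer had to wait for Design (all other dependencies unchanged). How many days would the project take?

Before: longest chain Auth→Docs→QA = 11+1+7 = 19, finish 19.
Dropping Design→QA doesn't change QA's earliest start (12); another predecessor still binds.
After: Auth→Docs→QA = 11+1+7 = 19 → 19 days.

19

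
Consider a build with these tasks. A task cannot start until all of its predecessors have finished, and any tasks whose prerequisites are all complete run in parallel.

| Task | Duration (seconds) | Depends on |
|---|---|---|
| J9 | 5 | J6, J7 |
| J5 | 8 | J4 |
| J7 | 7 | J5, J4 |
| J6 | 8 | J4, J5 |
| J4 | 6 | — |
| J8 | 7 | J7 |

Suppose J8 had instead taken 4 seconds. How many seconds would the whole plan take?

Actual critical path: J4→J5→J7→J8 = 6+8+7+7 = 28 ⇒ 28 seconds.
Since J8 is critical, the -3 change carries straight to that chain (now 25 seconds).
New critical path: J4→J5→J6→J9 = 6+8+8+5 = 27 ⇒ 27 seconds.

27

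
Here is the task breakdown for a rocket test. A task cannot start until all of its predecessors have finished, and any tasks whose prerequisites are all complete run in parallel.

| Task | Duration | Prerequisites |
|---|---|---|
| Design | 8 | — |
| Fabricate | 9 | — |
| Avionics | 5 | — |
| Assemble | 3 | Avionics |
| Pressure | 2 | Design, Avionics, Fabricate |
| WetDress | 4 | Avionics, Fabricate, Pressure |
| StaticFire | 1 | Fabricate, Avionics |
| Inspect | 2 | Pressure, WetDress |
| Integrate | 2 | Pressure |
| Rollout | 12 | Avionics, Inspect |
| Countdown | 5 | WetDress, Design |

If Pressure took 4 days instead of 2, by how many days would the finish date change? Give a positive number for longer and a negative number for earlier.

2

The binding path is Fabricate→Pressure→WetDress→Inspect→Rollout = 9+2+4+2+12 = 29; finish at 29 days.
Since Pressure is critical, the +2 change carries straight to that chain (now 31 days).
The critical path is still Fabricate→Pressure→WetDress→Inspect→Rollout; finish is now 31 days.
Change in finish: 31 − 29 = +2 days.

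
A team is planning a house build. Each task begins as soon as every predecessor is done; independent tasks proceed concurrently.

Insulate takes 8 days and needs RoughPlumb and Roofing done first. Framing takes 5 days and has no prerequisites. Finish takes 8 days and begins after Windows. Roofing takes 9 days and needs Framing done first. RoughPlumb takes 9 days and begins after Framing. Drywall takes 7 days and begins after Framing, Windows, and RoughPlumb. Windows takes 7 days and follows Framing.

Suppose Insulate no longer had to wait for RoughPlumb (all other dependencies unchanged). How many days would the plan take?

22

Before: longest chain Framing→Roofing→Insulate = 5+9+8 = 22, finish 22.
Dropping RoughPlumb→Insulate doesn't change Insulate's earliest start (14); another predecessor still binds.
New critical path: Framing→Roofing→Insulate = 5+9+8 = 22 ⇒ 22 days.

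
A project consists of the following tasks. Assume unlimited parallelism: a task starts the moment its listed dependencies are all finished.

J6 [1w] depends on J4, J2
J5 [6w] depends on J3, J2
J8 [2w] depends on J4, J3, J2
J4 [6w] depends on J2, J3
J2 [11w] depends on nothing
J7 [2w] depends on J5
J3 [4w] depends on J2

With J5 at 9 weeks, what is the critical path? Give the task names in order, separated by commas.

Actual critical path: J2→J3→J5→J7 = 11+4+6+2 = 23 ⇒ 23 weeks.
Since J5 is critical, the +3 change carries straight to that chain (now 26 weeks).
No other chain overtakes it, so the finish is 26 weeks.

J2, J3, J5, J7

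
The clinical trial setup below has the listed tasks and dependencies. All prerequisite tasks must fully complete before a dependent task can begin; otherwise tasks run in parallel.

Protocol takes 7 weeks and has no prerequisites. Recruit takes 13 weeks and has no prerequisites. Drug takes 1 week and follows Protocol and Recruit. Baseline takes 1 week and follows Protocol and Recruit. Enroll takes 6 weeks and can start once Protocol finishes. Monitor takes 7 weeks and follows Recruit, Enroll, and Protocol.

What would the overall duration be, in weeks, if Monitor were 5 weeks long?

18

Critical path before the change: Protocol→Enroll→Monitor = 7+6+7 = 20 giving 20 weeks.
Monitor lies on that path, so at 5 weeks the path becomes 18 weeks.
That remains the longest chain; total 18 weeks.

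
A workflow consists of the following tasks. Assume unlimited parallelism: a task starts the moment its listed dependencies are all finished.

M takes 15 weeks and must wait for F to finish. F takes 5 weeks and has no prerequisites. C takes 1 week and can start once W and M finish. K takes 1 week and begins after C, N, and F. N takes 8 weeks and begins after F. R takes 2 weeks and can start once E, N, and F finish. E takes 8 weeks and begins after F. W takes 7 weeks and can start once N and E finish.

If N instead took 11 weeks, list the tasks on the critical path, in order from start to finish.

F, N, W, C, K

As given, the longest chain is F→N→W→C→K = 5+8+7+1+1 = 22, so the finish is 22 weeks.
N lies on that path, so at 11 weeks the path becomes 25 weeks.
No other chain overtakes it, so the finish is 25 weeks.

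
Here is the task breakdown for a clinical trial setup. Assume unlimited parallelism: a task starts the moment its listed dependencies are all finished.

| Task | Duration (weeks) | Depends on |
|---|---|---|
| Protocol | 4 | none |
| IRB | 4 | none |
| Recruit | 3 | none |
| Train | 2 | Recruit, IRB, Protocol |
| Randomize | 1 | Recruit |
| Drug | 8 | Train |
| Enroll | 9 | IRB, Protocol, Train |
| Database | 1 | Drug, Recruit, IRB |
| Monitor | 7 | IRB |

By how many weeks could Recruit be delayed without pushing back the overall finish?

Protocol→Train→Drug→Database = 4+2+8+1 = 15 sets the makespan at 15 weeks.
The longest chain containing Recruit totals 14 weeks.
So Recruit can slip 4 − 3 = 1 week.

1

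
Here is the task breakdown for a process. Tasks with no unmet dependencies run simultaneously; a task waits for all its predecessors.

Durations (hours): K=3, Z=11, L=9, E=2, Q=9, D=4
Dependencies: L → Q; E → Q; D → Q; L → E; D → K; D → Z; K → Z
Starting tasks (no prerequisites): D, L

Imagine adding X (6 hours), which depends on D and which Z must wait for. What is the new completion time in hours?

Originally the process takes 20 hours.
With X inserted, Z now waits for max(K, D, X).
New critical path: D→X→Z = 4+6+11 = 21 ⇒ 21 hours.

21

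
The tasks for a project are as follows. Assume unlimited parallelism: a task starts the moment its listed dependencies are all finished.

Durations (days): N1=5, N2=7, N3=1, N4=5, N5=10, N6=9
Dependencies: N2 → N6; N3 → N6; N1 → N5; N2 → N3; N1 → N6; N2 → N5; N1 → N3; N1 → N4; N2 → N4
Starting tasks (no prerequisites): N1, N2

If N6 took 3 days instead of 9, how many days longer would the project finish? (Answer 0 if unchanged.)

The binding path is N2→N3→N6 = 7+1+9 = 17; finish at 17 days.
Since N6 is critical, the -6 change carries straight to that chain (now 11 days).
The binding chain switches to N2→N5 = 7+10 = 17; finish 17 days.
Change in finish: 17 − 17 = +0 days.

0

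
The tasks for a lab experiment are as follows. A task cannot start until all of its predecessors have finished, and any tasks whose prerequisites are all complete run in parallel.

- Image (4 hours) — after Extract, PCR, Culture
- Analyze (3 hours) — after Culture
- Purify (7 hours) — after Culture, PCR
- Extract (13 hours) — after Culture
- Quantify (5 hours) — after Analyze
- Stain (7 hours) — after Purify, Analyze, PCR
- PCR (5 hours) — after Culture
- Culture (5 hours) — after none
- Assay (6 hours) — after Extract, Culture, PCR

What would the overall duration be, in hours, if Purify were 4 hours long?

24

Baseline: Culture→PCR→Purify→Stain = 5+5+7+7 = 24 → 24 hours.
Purify lies on that path, so at 4 hours the path becomes 21 hours.
Now Culture→Extract→Assay = 5+13+6 = 24 is longest, so the finish becomes 24 hours.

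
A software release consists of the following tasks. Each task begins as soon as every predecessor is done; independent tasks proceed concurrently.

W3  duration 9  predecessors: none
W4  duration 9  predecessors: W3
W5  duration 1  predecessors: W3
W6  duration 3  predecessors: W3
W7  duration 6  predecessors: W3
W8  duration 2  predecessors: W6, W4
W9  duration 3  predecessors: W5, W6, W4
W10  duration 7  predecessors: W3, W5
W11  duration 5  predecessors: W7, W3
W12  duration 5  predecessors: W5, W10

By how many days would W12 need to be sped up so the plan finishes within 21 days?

1

Current finish: 22 days; target: 21.
W12 is on every critical path, so each day cut from W12 cuts the finish by one (this holds down to a finish of 21).
Need 22 − 21 = 1 day off W12 → W12 becomes 4 days, finish becomes 21.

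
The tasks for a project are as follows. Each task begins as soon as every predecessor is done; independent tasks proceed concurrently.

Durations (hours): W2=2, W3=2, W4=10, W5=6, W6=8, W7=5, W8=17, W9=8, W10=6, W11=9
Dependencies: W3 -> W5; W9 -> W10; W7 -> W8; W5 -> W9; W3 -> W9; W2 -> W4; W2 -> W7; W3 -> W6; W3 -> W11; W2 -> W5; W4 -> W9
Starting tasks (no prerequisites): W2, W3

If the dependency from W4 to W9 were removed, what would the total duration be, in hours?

Before: longest chain W2→W4→W9→W10 = 2+10+8+6 = 26, finish 26.
Without W4→W9, W9's earliest start moves from 12 to 8.
The longest chain is now W2→W7→W8 = 2+5+17 = 24, so the schedule takes 24 hours.

24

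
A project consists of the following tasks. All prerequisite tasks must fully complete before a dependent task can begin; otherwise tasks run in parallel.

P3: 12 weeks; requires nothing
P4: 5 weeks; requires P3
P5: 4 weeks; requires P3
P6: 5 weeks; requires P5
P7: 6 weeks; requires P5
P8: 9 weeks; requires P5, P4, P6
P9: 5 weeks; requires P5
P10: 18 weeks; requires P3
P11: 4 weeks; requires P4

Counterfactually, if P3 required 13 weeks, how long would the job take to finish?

31

Baseline: P3→P5→P6→P8 = 12+4+5+9 = 30 → 30 weeks.
Since P3 is critical, the +1 change carries straight to that chain (now 31 weeks).
No other chain overtakes it, so the finish is 31 weeks.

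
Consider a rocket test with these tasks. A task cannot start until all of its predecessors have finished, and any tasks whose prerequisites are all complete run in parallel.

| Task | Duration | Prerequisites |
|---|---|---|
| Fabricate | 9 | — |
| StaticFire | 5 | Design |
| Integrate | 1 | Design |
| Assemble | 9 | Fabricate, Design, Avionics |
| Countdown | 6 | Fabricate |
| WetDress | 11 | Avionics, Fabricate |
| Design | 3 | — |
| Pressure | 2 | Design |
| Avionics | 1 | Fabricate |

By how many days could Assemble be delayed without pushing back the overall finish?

Fabricate→Avionics→WetDress = 9+1+11 = 21 sets the makespan at 21 days.
The longest chain containing Assemble totals 19 days.
Float = 21 − 19 = 2.

2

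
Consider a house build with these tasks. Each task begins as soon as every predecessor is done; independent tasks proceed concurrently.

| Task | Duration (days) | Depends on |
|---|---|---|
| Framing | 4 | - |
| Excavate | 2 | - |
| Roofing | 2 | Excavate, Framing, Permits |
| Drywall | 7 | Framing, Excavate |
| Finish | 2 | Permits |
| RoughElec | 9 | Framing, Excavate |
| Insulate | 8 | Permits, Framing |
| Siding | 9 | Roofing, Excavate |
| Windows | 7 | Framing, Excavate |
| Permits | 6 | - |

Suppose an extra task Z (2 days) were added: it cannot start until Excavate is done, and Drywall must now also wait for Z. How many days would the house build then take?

Originally the house build takes 17 days.
With Z inserted, Drywall now waits for max(Framing, Excavate, Z).
New critical path: Permits→Roofing→Siding = 6+2+9 = 17 ⇒ 17 days.

17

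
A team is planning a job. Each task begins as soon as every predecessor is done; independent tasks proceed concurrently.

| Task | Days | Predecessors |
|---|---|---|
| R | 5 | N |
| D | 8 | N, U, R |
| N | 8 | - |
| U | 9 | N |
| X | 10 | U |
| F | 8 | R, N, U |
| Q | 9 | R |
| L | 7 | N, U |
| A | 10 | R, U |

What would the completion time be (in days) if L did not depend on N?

27

Before: longest chain N→U→X = 8+9+10 = 27, finish 27.
Dropping N→L doesn't change L's earliest start (17); another predecessor still binds.
The longest chain is now N→U→X = 8+9+10 = 27, so the project takes 27 days.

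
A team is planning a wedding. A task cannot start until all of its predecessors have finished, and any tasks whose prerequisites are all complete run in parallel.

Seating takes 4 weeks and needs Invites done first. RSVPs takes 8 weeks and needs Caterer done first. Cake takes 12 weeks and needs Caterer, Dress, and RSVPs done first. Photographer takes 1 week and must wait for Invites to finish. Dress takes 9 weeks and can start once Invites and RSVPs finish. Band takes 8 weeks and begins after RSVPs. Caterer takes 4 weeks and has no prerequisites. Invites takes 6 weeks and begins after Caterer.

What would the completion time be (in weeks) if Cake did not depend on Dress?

Before: longest chain Caterer→RSVPs→Dress→Cake = 4+8+9+12 = 33, finish 33.
Without Dress→Cake, Cake's earliest start moves from 21 to 12.
The longest chain is now Caterer→RSVPs→Cake = 4+8+12 = 24, so the project takes 24 weeks.

24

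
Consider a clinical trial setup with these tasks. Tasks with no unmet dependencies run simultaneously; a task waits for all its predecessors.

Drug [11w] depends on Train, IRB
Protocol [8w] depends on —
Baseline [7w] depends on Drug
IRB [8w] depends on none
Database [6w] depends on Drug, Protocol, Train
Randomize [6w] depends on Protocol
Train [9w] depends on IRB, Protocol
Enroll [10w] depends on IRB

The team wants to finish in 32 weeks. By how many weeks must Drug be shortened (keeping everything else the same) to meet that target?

Current finish: 35 weeks; target: 32.
Drug is on every critical path, so each week cut from Drug cuts the finish by one (this holds down to a finish of 25).
Need 35 − 32 = 3 weeks off Drug → Drug becomes 8 weeks, finish becomes 32.

3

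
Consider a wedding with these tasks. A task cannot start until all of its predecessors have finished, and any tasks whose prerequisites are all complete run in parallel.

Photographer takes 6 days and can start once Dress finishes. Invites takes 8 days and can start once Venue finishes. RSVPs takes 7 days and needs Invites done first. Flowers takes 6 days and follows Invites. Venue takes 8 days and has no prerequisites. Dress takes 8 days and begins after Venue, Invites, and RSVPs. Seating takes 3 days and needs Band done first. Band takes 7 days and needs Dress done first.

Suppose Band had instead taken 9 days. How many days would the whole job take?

43

The binding path is Venue→Invites→RSVPs→Dress→Band→Seating = 8+8+7+8+7+3 = 41; finish at 41 days.
Since Band is critical, the +2 change carries straight to that chain (now 43 days).
That remains the longest chain; total 43 days.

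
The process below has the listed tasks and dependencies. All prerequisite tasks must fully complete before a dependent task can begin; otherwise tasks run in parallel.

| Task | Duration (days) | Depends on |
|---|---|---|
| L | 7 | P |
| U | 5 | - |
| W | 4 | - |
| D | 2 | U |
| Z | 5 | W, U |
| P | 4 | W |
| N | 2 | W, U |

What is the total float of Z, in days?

5

The longest chain is W→P→L = 4+4+7 = 15; overall finish 15 days.
Z finishes as early as 10 and must finish by 15.
Float = 15 − 10 = 5.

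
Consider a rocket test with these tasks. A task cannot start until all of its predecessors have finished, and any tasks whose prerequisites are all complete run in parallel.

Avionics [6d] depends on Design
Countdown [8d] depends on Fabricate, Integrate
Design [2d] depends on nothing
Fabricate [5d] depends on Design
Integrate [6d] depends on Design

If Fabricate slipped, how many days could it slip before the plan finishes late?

1

Design→Integrate→Countdown = 2+6+8 = 16 sets the makespan at 16 days.
Fabricate finishes as early as 7 and must finish by 8.
Slack of Fabricate = 3 − 2 = 1 day.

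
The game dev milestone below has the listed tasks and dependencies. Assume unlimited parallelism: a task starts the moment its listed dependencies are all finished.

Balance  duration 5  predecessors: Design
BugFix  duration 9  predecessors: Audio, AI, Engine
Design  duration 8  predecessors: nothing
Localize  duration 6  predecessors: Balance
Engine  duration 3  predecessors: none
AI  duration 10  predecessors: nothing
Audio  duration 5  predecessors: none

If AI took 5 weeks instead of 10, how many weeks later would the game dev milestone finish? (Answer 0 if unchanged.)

0

The binding path is AI→BugFix = 10+9 = 19; finish at 19 weeks.
Since AI is critical, the -5 change carries straight to that chain (now 14 weeks).
The binding chain switches to Design→Balance→Localize = 8+5+6 = 19; finish 19 weeks.
Change in finish: 19 − 19 = +0 weeks.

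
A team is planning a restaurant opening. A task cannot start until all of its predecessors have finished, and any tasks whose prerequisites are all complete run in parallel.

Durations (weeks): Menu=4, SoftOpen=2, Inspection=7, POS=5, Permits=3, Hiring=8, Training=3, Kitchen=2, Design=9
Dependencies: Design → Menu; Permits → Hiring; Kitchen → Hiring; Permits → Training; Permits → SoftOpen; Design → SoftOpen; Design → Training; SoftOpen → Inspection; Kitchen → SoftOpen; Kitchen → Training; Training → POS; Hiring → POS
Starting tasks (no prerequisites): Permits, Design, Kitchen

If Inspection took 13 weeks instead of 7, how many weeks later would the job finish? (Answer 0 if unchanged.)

6

As given, the longest chain is Design→SoftOpen→Inspection = 9+2+7 = 18, so the finish is 18 weeks.
Inspection lies on that path, so at 13 weeks the path becomes 24 weeks.
The critical path is still Design→SoftOpen→Inspection; finish is now 24 weeks.
Change in finish: 24 − 18 = +6 weeks.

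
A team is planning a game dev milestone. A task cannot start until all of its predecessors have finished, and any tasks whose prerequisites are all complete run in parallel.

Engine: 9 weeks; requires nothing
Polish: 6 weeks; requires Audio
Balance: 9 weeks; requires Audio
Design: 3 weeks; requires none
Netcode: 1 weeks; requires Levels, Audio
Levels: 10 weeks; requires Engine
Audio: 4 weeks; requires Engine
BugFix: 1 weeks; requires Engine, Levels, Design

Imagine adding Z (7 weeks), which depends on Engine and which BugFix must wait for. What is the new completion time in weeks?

22

Originally the game dev milestone takes 22 weeks.
With Z inserted, BugFix now waits for max(Engine, Levels, Design, Z).
New critical path: Engine→Audio→Balance = 9+4+9 = 22 ⇒ 22 weeks.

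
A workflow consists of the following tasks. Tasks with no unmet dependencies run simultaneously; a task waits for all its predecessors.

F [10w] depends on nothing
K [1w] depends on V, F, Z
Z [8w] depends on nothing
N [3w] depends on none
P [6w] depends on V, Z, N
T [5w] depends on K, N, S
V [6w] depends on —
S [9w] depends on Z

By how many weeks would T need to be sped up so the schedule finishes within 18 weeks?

4

Current finish: 22 weeks; target: 18.
T is on every critical path, so each week cut from T cuts the finish by one (this holds down to a finish of 18).
Need 22 − 18 = 4 weeks off T → T becomes 1 week, finish becomes 18.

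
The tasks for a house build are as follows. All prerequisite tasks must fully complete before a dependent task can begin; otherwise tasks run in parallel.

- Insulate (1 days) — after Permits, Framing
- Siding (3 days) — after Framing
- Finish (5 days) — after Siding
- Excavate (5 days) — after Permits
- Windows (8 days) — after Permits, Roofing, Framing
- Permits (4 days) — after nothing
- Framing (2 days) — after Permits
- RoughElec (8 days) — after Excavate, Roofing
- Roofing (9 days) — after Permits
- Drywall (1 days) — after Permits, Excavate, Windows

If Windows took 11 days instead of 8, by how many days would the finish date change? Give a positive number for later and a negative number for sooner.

As given, the longest chain is Permits→Roofing→Windows→Drywall = 4+9+8+1 = 22, so the finish is 22 days.
Since Windows is critical, the +3 change carries straight to that chain (now 25 days).
That remains the longest chain; total 25 days.
Change in finish: 25 − 22 = +3 days.

3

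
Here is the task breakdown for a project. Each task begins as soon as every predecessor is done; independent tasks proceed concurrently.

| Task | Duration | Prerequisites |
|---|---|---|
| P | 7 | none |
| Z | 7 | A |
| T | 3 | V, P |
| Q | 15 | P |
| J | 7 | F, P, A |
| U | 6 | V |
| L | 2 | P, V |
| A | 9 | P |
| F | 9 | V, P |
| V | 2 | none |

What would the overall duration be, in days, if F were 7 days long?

Critical path before the change: P→F→J = 7+9+7 = 23 giving 23 days.
F is on the critical path; changing it to 7 makes that path 21 days.
New critical path: P→A→Z = 7+9+7 = 23 ⇒ 23 days.

23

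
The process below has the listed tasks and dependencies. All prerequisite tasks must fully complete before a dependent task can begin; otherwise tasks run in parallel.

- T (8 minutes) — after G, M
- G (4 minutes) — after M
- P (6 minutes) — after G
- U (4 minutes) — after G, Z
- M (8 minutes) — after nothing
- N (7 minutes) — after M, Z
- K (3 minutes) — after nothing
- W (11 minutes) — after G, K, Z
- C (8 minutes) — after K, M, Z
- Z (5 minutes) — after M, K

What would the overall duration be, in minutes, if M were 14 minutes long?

30

The binding path is M→Z→W = 8+5+11 = 24; finish at 24 minutes.
M is on the critical path; changing it to 14 makes that path 30 minutes.
The critical path is still M→Z→W; finish is now 30 minutes.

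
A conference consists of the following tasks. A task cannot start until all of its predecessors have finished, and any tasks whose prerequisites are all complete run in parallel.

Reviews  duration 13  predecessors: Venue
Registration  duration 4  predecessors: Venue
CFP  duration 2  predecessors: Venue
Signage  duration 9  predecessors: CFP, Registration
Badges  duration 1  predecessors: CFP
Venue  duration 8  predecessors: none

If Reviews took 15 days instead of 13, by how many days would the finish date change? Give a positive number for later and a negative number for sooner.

Critical path before the change: Venue→Reviews = 8+13 = 21 giving 21 days.
Since Reviews is critical, the +2 change carries straight to that chain (now 23 days).
No other chain overtakes it, so the finish is 23 days.
Change in finish: 23 − 21 = +2 days.

2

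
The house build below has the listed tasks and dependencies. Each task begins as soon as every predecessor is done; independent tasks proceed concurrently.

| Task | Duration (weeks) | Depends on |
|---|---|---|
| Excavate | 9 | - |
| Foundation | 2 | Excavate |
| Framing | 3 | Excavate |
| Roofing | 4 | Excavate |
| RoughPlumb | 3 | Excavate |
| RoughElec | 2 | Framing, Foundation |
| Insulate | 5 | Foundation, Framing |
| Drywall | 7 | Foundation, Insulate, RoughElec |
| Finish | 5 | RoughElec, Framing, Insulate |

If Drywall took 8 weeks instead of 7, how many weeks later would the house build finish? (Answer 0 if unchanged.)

Critical path before the change: Excavate→Framing→Insulate→Drywall = 9+3+5+7 = 24 giving 24 weeks.
Since Drywall is critical, the +1 change carries straight to that chain (now 25 weeks).
No other chain overtakes it, so the finish is 25 weeks.
Change in finish: 25 − 24 = +1 weeks.

1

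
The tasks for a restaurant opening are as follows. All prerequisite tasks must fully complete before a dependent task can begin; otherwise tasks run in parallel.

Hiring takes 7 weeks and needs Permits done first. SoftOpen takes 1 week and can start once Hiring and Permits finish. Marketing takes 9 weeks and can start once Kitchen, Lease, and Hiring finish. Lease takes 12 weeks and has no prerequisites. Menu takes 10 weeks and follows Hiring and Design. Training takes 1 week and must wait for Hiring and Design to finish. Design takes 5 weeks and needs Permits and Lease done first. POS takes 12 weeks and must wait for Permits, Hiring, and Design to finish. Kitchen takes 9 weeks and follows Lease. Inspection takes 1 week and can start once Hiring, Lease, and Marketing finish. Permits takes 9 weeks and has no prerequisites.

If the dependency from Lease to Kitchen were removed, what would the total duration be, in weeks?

With the dependency in place, Lease→Kitchen→Marketing→Inspection = 12+9+9+1 = 31 sets the finish at 31 weeks.
Without Lease→Kitchen, Kitchen's earliest start moves from 12 to 0.
The longest chain is now Lease→Design→POS = 12+5+12 = 29, so the project takes 29 weeks.

29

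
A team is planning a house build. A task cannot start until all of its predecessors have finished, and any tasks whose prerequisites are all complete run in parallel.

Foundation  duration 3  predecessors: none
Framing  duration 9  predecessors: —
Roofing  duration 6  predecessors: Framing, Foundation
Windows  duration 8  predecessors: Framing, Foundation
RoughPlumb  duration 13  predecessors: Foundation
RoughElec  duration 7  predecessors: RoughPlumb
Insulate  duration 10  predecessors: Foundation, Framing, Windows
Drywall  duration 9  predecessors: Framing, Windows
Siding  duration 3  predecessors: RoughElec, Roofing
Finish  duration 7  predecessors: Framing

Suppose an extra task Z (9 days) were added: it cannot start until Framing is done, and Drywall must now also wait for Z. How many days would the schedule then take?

Originally the schedule takes 27 days.
With Z inserted, Drywall now waits for max(Framing, Windows, Z).
New critical path: Framing→Z→Drywall = 9+9+9 = 27 ⇒ 27 days.

27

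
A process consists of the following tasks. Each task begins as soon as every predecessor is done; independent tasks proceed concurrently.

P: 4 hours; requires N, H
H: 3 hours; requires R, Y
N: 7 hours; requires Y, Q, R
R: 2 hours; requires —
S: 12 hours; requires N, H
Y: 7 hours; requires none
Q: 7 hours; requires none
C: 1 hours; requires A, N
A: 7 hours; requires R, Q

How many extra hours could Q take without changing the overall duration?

The longest chain is Y→N→S = 7+7+12 = 26; overall finish 26 hours.
Longest path through Q: 26 hours (earliest finish 7, latest finish 7).
Slack of Q = 0 − 0 = 0 hours.

0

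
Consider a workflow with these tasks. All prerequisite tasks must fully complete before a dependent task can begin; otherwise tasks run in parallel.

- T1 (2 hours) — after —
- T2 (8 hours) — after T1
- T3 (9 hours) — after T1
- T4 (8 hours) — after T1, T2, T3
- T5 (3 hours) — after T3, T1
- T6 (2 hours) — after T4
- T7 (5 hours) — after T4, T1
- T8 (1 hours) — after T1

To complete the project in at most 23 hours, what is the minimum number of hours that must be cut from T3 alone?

Current finish: 24 hours; target: 23.
T3 is on every critical path, so each hour cut from T3 cuts the finish by one (this holds down to a finish of 23).
Need 24 − 23 = 1 hour off T3 → T3 becomes 8 hours, finish becomes 23.

1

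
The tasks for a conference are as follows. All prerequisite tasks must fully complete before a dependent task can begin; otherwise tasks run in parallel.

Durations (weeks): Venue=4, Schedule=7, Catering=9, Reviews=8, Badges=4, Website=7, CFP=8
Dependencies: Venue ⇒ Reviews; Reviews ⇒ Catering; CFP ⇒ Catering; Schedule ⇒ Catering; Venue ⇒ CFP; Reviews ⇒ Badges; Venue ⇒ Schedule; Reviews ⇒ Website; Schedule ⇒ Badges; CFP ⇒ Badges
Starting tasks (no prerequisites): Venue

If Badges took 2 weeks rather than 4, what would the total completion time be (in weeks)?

As given, the longest chain is Venue→CFP→Catering = 4+8+9 = 21, so the finish is 21 weeks.
Badges is off the critical path — its longest chain is 16 weeks, giving 5 of slack.
No other chain overtakes it, so the finish is 21 weeks.

21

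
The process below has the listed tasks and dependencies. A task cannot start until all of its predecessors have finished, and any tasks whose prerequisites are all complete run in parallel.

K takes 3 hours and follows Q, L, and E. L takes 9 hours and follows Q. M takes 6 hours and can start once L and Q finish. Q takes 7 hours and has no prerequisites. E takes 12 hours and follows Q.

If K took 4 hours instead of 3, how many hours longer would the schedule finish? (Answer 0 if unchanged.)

Actual critical path: Q→E→K = 7+12+3 = 22 ⇒ 22 hours.
K is on the critical path; changing it to 4 makes that path 23 hours.
The critical path is still Q→E→K; finish is now 23 hours.
Change in finish: 23 − 22 = +1 hours.

1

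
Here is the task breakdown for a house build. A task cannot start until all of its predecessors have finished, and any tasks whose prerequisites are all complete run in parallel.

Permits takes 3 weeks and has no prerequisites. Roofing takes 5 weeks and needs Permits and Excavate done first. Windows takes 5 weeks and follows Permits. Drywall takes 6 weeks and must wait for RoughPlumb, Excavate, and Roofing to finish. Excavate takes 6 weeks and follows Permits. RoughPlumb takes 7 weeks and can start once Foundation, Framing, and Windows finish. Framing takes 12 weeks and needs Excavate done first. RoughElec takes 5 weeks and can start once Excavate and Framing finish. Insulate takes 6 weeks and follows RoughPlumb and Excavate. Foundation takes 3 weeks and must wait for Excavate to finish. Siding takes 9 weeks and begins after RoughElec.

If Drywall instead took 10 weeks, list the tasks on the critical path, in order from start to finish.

Critical path before the change: Permits→Excavate→Framing→RoughElec→Siding = 3+6+12+5+9 = 35 giving 35 weeks.
Drywall is off the critical path — its longest chain is 34 weeks, giving 1 of slack.
Now Permits→Excavate→Framing→RoughPlumb→Drywall = 3+6+12+7+10 = 38 is longest, so the finish becomes 38 weeks.

Permits, Excavate, Framing, RoughPlumb, Drywall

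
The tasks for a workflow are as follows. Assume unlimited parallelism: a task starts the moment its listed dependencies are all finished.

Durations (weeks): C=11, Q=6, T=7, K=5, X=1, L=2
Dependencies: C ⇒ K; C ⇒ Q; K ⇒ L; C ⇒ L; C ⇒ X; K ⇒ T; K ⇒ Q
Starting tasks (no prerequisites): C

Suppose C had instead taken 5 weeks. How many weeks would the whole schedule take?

17

As given, the longest chain is C→K→T = 11+5+7 = 23, so the finish is 23 weeks.
C lies on that path, so at 5 weeks the path becomes 17 weeks.
No other chain overtakes it, so the finish is 17 weeks.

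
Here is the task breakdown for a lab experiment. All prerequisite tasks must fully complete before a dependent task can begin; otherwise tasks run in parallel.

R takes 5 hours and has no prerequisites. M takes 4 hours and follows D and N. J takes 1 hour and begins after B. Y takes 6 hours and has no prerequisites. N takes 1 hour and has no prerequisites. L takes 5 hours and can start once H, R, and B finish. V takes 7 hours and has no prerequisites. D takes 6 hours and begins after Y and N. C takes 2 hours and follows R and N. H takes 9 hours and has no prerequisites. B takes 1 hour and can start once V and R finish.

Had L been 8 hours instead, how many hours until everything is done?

17

The binding path is Y→D→M = 6+6+4 = 16; finish at 16 hours.
L has 2 hours of float (longest path through it is 14).
The binding chain switches to H→L = 9+8 = 17; finish 17 hours.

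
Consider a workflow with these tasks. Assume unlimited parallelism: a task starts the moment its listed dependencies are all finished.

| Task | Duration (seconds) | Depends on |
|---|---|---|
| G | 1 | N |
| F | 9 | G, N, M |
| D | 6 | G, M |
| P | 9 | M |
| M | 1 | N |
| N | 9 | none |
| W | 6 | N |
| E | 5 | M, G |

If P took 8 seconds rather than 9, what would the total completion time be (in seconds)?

19

Critical path before the change: N→M→P = 9+1+9 = 19 giving 19 seconds.
P lies on that path, so at 8 seconds the path becomes 18 seconds.
Now N→M→F = 9+1+9 = 19 is longest, so the finish becomes 19 seconds.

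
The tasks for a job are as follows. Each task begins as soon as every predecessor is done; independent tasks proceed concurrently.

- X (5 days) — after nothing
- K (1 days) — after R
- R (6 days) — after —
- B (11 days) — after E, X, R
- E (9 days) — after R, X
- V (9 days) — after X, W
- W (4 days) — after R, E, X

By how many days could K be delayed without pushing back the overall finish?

R→E→W→V = 6+9+4+9 = 28 sets the makespan at 28 days.
The longest chain containing K totals 7 days.
So K can slip 28 − 7 = 21 days.

21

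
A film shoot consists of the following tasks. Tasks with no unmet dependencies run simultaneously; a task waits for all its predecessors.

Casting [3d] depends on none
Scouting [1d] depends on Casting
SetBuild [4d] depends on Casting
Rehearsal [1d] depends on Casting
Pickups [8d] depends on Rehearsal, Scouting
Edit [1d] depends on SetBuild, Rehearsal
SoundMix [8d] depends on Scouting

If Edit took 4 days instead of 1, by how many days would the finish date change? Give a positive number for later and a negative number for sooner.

Critical path before the change: Casting→Scouting→Pickups = 3+1+8 = 12 giving 12 days.
Edit has 4 days of float (longest path through it is 8).
The critical path is still Casting→Scouting→Pickups; finish is now 12 days.
Change in finish: 12 − 12 = +0 days.

0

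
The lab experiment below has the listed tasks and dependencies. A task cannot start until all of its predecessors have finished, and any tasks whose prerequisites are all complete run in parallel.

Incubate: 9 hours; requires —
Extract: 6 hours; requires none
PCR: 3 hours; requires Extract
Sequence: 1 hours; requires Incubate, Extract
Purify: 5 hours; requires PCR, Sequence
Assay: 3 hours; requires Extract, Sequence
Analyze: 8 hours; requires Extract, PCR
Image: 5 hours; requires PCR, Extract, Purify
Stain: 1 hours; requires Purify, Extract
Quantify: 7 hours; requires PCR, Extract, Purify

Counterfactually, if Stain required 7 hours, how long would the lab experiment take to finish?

As given, the longest chain is Incubate→Sequence→Purify→Quantify = 9+1+5+7 = 22, so the finish is 22 hours.
Stain is off the critical path — its longest chain is 16 hours, giving 6 of slack.
Now Incubate→Sequence→Purify→Stain = 9+1+5+7 = 22 is longest, so the finish becomes 22 hours.

22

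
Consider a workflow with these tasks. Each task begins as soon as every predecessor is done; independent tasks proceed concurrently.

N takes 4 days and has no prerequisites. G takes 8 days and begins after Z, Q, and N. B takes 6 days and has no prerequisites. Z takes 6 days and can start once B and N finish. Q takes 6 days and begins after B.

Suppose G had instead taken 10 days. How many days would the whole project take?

As given, the longest chain is B→Z→G = 6+6+8 = 20, so the finish is 20 days.
G is on the critical path; changing it to 10 makes that path 22 days.
That remains the longest chain; total 22 days.

22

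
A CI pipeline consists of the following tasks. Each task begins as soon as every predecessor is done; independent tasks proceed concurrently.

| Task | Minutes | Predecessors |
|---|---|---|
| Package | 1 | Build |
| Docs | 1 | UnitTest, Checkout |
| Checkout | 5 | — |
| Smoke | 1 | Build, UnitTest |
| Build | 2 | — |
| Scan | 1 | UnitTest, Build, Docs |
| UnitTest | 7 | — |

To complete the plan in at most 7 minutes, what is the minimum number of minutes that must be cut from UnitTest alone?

Current finish: 9 minutes; target: 7.
UnitTest is on every critical path, so each minute cut from UnitTest cuts the finish by one (this holds down to a finish of 7).
Need 9 − 7 = 2 minutes off UnitTest → UnitTest becomes 5 minutes, finish becomes 7.

2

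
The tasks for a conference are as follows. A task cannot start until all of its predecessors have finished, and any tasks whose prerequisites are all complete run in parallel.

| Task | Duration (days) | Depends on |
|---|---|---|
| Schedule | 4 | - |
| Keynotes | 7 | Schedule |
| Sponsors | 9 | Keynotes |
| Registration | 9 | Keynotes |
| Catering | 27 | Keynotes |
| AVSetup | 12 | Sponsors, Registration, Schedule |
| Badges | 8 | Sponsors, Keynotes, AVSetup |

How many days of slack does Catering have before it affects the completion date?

2

Critical path: Schedule→Keynotes→Sponsors→AVSetup→Badges = 4+7+9+12+8 = 40, so the finish is 40 days.
The longest chain containing Catering totals 38 days.
Slack of Catering = 13 − 11 = 2 days.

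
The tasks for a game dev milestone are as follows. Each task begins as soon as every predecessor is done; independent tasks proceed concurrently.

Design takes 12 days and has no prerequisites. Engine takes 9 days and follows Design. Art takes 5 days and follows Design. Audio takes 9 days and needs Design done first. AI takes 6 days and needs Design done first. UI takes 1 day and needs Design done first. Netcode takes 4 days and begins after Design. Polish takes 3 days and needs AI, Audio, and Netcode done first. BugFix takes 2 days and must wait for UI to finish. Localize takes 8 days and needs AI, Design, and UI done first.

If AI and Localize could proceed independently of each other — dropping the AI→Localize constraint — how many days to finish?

24

Before: longest chain Design→AI→Localize = 12+6+8 = 26, finish 26.
Without AI→Localize, Localize's earliest start moves from 18 to 13.
The longest chain is now Design→Audio→Polish = 12+9+3 = 24, so the job takes 24 days.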